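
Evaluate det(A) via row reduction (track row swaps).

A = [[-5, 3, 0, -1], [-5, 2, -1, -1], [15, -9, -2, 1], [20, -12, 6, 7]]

Forward elimination:
R2 <- R2 - (1)*R1:  [  0  -1  -1   0 ]
R3 <- R3 - (-3)*R1:  [  0   0  -2  -2 ]
R4 <- R4 - (-4)*R1:  [ 0  0  6  3 ]
R4 <- R4 - (-3)*R3:  [  0   0   0  -3 ]
Upper-triangular form:
[ -5   3   0  -1 ]
[  0  -1  -1   0 ]
[  0   0  -2  -2 ]
[  0   0   0  -3 ]
det(A) = (-1)^0 * (-5) * (-1) * (-2) * (-3) = 30  (0 row swaps -> sign +1)

det(A) = 30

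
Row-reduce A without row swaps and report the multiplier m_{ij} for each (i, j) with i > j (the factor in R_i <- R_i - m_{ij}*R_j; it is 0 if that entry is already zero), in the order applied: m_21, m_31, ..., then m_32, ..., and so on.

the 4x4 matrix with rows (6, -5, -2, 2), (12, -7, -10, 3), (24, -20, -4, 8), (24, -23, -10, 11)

multipliers: 2, 4, 4, 0, -1, -2

Forward elimination:
R2 <- R2 - (2)*R1:  [  0   3  -6  -1 ]
R3 <- R3 - (4)*R1:  [ 0  0  4  0 ]
R4 <- R4 - (4)*R1:  [  0  -3  -2   3 ]
R3: entry in column 2 is already 0 -> m_{32} = 0 (no row operation needed)
R4 <- R4 - (-1)*R2:  [  0   0  -8   2 ]
R4 <- R4 - (-2)*R3:  [ 0  0  0  2 ]
Multipliers (in order of application): m_{21} = 2, m_{31} = 4, m_{41} = 4, m_{32} = 0, m_{42} = -1, m_{43} = -2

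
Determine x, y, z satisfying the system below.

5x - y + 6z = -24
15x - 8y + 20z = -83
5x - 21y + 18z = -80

(-1, 1, -3)

Forward elimination on [A|b]:
R2 <- R2 - (3)*R1:  [   0   -5    2  -11 ]
R3 <- R3 - (1)*R1:  [   0  -20   12  -56 ]
R3 <- R3 - (4)*R2:  [   0    0    4  -12 ]
Row echelon form:
[ 5  -1  6  |  -24 ]
[ 0  -5  2  |  -11 ]
[ 0   0  4  |  -12 ]
Back-substitution:
z = (-12) / 4 = -3
y = (-11 - (2)*(-3)) / -5 = 1
x = (-24 - (-1)*(1) - (6)*(-3)) / 5 = -1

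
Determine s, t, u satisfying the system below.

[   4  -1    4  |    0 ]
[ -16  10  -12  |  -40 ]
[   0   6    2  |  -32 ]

Forward elimination on [A|b]:
R2 <- R2 - (-4)*R1:  [   0    6    4  -40 ]
R3 <- R3 - (1)*R2:  [  0   0  -2   8 ]
Row echelon form:
[ 4  -1   4  |    0 ]
[ 0   6   4  |  -40 ]
[ 0   0  -2  |    8 ]
Back-substitution:
u = (8) / -2 = -4
t = (-40 - (4)*(-4)) / 6 = -4
s = (0 - (-1)*(-4) - (4)*(-4)) / 4 = 3

(3, -4, -4)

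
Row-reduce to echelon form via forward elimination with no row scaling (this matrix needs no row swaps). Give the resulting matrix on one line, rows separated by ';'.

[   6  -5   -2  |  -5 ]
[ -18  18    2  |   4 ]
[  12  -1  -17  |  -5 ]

REF = [6 -5 -2 -5; 0 3 -4 -11; 0 0 -1 38]

Forward elimination:
R2 <- R2 - (-3)*R1:  [   0    3   -4  -11 ]
R3 <- R3 - (2)*R1:  [   0    9  -13    5 ]
R3 <- R3 - (3)*R2:  [  0   0  -1  38 ]
Row echelon form:
[ 6  -5  -2  |   -5 ]
[ 0   3  -4  |  -11 ]
[ 0   0  -1  |   38 ]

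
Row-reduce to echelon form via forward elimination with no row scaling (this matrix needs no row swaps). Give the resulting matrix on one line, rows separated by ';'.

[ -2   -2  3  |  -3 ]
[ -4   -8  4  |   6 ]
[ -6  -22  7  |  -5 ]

Forward elimination:
R2 <- R2 - (2)*R1:  [  0  -4  -2  12 ]
R3 <- R3 - (3)*R1:  [   0  -16   -2    4 ]
R3 <- R3 - (4)*R2:  [   0    0    6  -44 ]
Row echelon form:
[ -2  -2   3  |   -3 ]
[  0  -4  -2  |   12 ]
[  0   0   6  |  -44 ]

REF = [-2 -2 3 -3; 0 -4 -2 12; 0 0 6 -44]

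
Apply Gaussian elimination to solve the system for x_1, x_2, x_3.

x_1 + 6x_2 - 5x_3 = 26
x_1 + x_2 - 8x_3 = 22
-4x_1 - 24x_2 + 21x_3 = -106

(4, 2, -2)

Forward elimination on [A|b]:
R2 <- R2 - (1)*R1:  [  0  -5  -3  -4 ]
R3 <- R3 - (-4)*R1:  [  0   0   1  -2 ]
Row echelon form:
[ 1   6  -5  |  26 ]
[ 0  -5  -3  |  -4 ]
[ 0   0   1  |  -2 ]
Back-substitution:
x_3 = (-2) / 1 = -2
x_2 = (-4 - (-3)*(-2)) / -5 = 2
x_1 = (26 - (6)*(2) - (-5)*(-2)) / 1 = 4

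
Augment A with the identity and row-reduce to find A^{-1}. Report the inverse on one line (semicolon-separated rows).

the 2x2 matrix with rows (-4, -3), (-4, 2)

inverse = [-1/10 -3/20; -1/5 1/5]

Gauss-Jordan on [A | I]:
R1 <- (1/-4)*R1:  [    1   3/4  |  -1/4     0 ]
R2 <- R2 - (-4)*R1:  [  0   5  |  -1   1 ]
R2 <- (1/5)*R2:  [    0     1  |  -1/5   1/5 ]
R1 <- R1 - (3/4)*R2:  [     1      0  |  -1/10  -3/20 ]
Right block of [I | A^{-1}] is the inverse:
[ -1/10  -3/20 ]
[  -1/5    1/5 ]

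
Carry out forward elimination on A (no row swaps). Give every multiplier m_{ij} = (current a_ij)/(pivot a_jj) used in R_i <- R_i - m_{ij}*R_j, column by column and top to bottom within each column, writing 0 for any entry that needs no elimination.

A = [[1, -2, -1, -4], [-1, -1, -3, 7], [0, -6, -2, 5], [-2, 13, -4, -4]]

multipliers: -1, 0, -2, 2, -3, -3

Forward elimination:
R2 <- R2 - (-1)*R1:  [  0  -3  -4   3 ]
R3: entry in column 1 is already 0 -> m_{31} = 0 (no row operation needed)
R4 <- R4 - (-2)*R1:  [   0    9   -6  -12 ]
R3 <- R3 - (2)*R2:  [  0   0   6  -1 ]
R4 <- R4 - (-3)*R2:  [   0    0  -18   -3 ]
R4 <- R4 - (-3)*R3:  [  0   0   0  -6 ]
Multipliers (in order of application): m_{21} = -1, m_{31} = 0, m_{41} = -2, m_{32} = 2, m_{42} = -3, m_{43} = -3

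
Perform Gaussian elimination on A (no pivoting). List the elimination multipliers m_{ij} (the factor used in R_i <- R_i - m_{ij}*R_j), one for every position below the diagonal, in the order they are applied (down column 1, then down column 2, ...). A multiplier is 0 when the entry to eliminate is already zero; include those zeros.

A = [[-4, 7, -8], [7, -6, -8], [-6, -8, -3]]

multipliers: -7/4, 3/2, -74/25

Forward elimination:
R2 <- R2 - (-7/4)*R1:  [    0  25/4   -22 ]
R3 <- R3 - (3/2)*R1:  [     0  -37/2      9 ]
R3 <- R3 - (-74/25)*R2:  [        0         0  -1403/25 ]
Multipliers (in order of application): m_{21} = -7/4, m_{31} = 3/2, m_{32} = -74/25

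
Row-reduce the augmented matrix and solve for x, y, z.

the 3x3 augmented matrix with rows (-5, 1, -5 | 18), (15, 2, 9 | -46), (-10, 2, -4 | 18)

(-1, -2, -3)

Forward elimination on [A|b]:
R2 <- R2 - (-3)*R1:  [  0   5  -6   8 ]
R3 <- R3 - (2)*R1:  [   0    0    6  -18 ]
Row echelon form:
[ -5  1  -5  |   18 ]
[  0  5  -6  |    8 ]
[  0  0   6  |  -18 ]
Back-substitution:
z = (-18) / 6 = -3
y = (8 - (-6)*(-3)) / 5 = -2
x = (18 - (1)*(-2) - (-5)*(-3)) / -5 = -1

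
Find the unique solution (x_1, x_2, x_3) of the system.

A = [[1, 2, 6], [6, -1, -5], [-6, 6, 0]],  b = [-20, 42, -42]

Forward elimination on [A|b]:
R2 <- R2 - (6)*R1:  [   0  -13  -41  162 ]
R3 <- R3 - (-6)*R1:  [    0    18    36  -162 ]
R3 <- R3 - (-18/13)*R2:  [       0        0  -270/13   810/13 ]
Row echelon form:
[ 1    2        6  |     -20 ]
[ 0  -13      -41  |     162 ]
[ 0    0  -270/13  |  810/13 ]
Back-substitution:
x_3 = (810/13) / (-270/13) = -3
x_2 = (162 - (-41)*(-3)) / -13 = -3
x_1 = (-20 - (2)*(-3) - (6)*(-3)) / 1 = 4

(4, -3, -3)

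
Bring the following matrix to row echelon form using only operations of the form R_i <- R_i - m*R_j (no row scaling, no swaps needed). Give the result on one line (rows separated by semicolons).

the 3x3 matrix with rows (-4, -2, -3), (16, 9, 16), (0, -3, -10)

REF = [-4 -2 -3; 0 1 4; 0 0 2]

Forward elimination:
R2 <- R2 - (-4)*R1:  [ 0  1  4 ]
R3 <- R3 - (-3)*R2:  [ 0  0  2 ]
Row echelon form:
[ -4  -2  -3 ]
[  0   1   4 ]
[  0   0   2 ]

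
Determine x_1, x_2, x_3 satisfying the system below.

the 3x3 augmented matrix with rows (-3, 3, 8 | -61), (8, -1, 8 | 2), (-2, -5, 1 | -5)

Forward elimination on [A|b]:
R2 <- R2 - (-8/3)*R1:  [      0       7    88/3  -482/3 ]
R3 <- R3 - (2/3)*R1:  [     0     -7  -13/3  107/3 ]
R3 <- R3 - (-1)*R2:  [    0     0    25  -125 ]
Row echelon form:
[ -3  3     8  |     -61 ]
[  0  7  88/3  |  -482/3 ]
[  0  0    25  |    -125 ]
Back-substitution:
x_3 = (-125) / 25 = -5
x_2 = (-482/3 - (88/3)*(-5)) / 7 = -2
x_1 = (-61 - (3)*(-2) - (8)*(-5)) / -3 = 5

(5, -2, -5)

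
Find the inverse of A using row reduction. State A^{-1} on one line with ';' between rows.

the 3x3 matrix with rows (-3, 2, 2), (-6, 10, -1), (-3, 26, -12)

Gauss-Jordan on [A | I]:
R1 <- (1/-3)*R1:  [    1  -2/3  -2/3  |  -1/3     0     0 ]
R2 <- R2 - (-6)*R1:  [  0   6  -5  |  -2   1   0 ]
R3 <- R3 - (-3)*R1:  [   0   24  -14  |   -1    0    1 ]
R2 <- (1/6)*R2:  [    0     1  -5/6  |  -1/3   1/6     0 ]
R1 <- R1 - (-2/3)*R2:  [     1      0  -11/9  |   -5/9    1/9      0 ]
R3 <- R3 - (24)*R2:  [  0   0   6  |   7  -4   1 ]
R3 <- (1/6)*R3:  [    0     0     1  |   7/6  -2/3   1/6 ]
R1 <- R1 - (-11/9)*R3:  [      1       0       0  |   47/54  -19/27   11/54 ]
R2 <- R2 - (-5/6)*R3:  [     0      1      0  |  23/36  -7/18   5/36 ]
Right block of [I | A^{-1}] is the inverse:
[ 47/54  -19/27  11/54 ]
[ 23/36   -7/18   5/36 ]
[   7/6    -2/3    1/6 ]

inverse = [47/54 -19/27 11/54; 23/36 -7/18 5/36; 7/6 -2/3 1/6]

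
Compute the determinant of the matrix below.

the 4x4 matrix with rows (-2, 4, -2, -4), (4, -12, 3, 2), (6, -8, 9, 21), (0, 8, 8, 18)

det(A) = -48

Forward elimination:
R2 <- R2 - (-2)*R1:  [  0  -4  -1  -6 ]
R3 <- R3 - (-3)*R1:  [ 0  4  3  9 ]
R3 <- R3 - (-1)*R2:  [ 0  0  2  3 ]
R4 <- R4 - (-2)*R2:  [ 0  0  6  6 ]
R4 <- R4 - (3)*R3:  [  0   0   0  -3 ]
Upper-triangular form:
[ -2   4  -2  -4 ]
[  0  -4  -1  -6 ]
[  0   0   2   3 ]
[  0   0   0  -3 ]
det(A) = (-1)^0 * (-2) * (-4) * (2) * (-3) = -48  (0 row swaps -> sign +1)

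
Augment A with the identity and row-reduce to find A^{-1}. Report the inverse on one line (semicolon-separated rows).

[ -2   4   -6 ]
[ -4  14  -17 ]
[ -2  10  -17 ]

inverse = [-17/18 1/9 2/9; -17/36 11/36 -5/36; -1/6 1/6 -1/6]

Gauss-Jordan on [A | I]:
R1 <- (1/-2)*R1:  [    1    -2     3  |  -1/2     0     0 ]
R2 <- R2 - (-4)*R1:  [  0   6  -5  |  -2   1   0 ]
R3 <- R3 - (-2)*R1:  [   0    6  -11  |   -1    0    1 ]
R2 <- (1/6)*R2:  [    0     1  -5/6  |  -1/3   1/6     0 ]
R1 <- R1 - (-2)*R2:  [    1     0   4/3  |  -7/6   1/3     0 ]
R3 <- R3 - (6)*R2:  [  0   0  -6  |   1  -1   1 ]
R3 <- (1/-6)*R3:  [    0     0     1  |  -1/6   1/6  -1/6 ]
R1 <- R1 - (4/3)*R3:  [      1       0       0  |  -17/18     1/9     2/9 ]
R2 <- R2 - (-5/6)*R3:  [      0       1       0  |  -17/36   11/36   -5/36 ]
Right block of [I | A^{-1}] is the inverse:
[ -17/18    1/9    2/9 ]
[ -17/36  11/36  -5/36 ]
[   -1/6    1/6   -1/6 ]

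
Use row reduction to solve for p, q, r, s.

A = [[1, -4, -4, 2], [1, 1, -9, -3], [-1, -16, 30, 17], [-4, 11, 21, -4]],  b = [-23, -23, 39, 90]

(5, 5, 3, 2)

Forward elimination on [A|b]:
R2 <- R2 - (1)*R1:  [  0   5  -5  -5   0 ]
R3 <- R3 - (-1)*R1:  [   0  -20   26   19   16 ]
R4 <- R4 - (-4)*R1:  [  0  -5   5   4  -2 ]
R3 <- R3 - (-4)*R2:  [  0   0   6  -1  16 ]
R4 <- R4 - (-1)*R2:  [  0   0   0  -1  -2 ]
Row echelon form:
[ 1  -4  -4   2  |  -23 ]
[ 0   5  -5  -5  |    0 ]
[ 0   0   6  -1  |   16 ]
[ 0   0   0  -1  |   -2 ]
Back-substitution:
s = (-2) / -1 = 2
r = (16 - (-1)*(2)) / 6 = 3
q = (0 - (-5)*(3) - (-5)*(2)) / 5 = 5
p = (-23 - (-4)*(5) - (-4)*(3) - (2)*(2)) / 1 = 5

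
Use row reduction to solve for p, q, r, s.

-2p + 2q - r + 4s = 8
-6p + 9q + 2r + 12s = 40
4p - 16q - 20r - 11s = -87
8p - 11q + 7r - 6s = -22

Forward elimination on [A|b]:
R2 <- R2 - (3)*R1:  [  0   3   5   0  16 ]
R3 <- R3 - (-2)*R1:  [   0  -12  -22   -3  -71 ]
R4 <- R4 - (-4)*R1:  [  0  -3   3  10  10 ]
R3 <- R3 - (-4)*R2:  [  0   0  -2  -3  -7 ]
R4 <- R4 - (-1)*R2:  [  0   0   8  10  26 ]
R4 <- R4 - (-4)*R3:  [  0   0   0  -2  -2 ]
Row echelon form:
[ -2  2  -1   4  |   8 ]
[  0  3   5   0  |  16 ]
[  0  0  -2  -3  |  -7 ]
[  0  0   0  -2  |  -2 ]
Back-substitution:
s = (-2) / -2 = 1
r = (-7 - (-3)*(1)) / -2 = 2
q = (16 - (5)*(2)) / 3 = 2
p = (8 - (2)*(2) - (-1)*(2) - (4)*(1)) / -2 = -1

(-1, 2, 2, 1)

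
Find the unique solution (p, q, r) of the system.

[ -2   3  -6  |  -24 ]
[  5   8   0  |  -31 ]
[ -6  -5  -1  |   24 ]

Forward elimination on [A|b]:
R2 <- R2 - (-5/2)*R1:  [    0  31/2   -15   -91 ]
R3 <- R3 - (3)*R1:  [   0  -14   17   96 ]
R3 <- R3 - (-28/31)*R2:  [      0       0  107/31  428/31 ]
Row echelon form:
[ -2     3      -6  |     -24 ]
[  0  31/2     -15  |     -91 ]
[  0     0  107/31  |  428/31 ]
Back-substitution:
r = (428/31) / (107/31) = 4
q = (-91 - (-15)*(4)) / (31/2) = -2
p = (-24 - (3)*(-2) - (-6)*(4)) / -2 = -3

(-3, -2, 4)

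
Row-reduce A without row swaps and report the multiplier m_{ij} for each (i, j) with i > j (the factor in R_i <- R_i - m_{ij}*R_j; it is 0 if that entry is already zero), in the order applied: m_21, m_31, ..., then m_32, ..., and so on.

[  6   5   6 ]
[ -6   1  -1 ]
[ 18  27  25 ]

Forward elimination:
R2 <- R2 - (-1)*R1:  [ 0  6  5 ]
R3 <- R3 - (3)*R1:  [  0  12   7 ]
R3 <- R3 - (2)*R2:  [  0   0  -3 ]
Multipliers (in order of application): m_{21} = -1, m_{31} = 3, m_{32} = 2

multipliers: -1, 3, 2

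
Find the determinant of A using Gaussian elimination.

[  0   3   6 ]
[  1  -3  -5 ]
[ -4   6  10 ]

Forward elimination:
R1 <-> R2   (pivot in column 1 was zero)
[  1  -3  -5 ]
[  0   3   6 ]
[ -4   6  10 ]
R3 <- R3 - (-4)*R1:  [   0   -6  -10 ]
R3 <- R3 - (-2)*R2:  [ 0  0  2 ]
Upper-triangular form:
[ 1  -3  -5 ]
[ 0   3   6 ]
[ 0   0   2 ]
det(A) = (-1)^1 * (1) * (3) * (2) = -6  (1 row swap -> sign -1)

det(A) = -6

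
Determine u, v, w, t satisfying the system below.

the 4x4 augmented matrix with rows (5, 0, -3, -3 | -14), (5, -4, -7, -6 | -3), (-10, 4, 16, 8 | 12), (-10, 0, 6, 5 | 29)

(-4, -1, -1, -1)

Forward elimination on [A|b]:
R2 <- R2 - (1)*R1:  [  0  -4  -4  -3  11 ]
R3 <- R3 - (-2)*R1:  [   0    4   10    2  -16 ]
R4 <- R4 - (-2)*R1:  [  0   0   0  -1   1 ]
R3 <- R3 - (-1)*R2:  [  0   0   6  -1  -5 ]
Row echelon form:
[ 5   0  -3  -3  |  -14 ]
[ 0  -4  -4  -3  |   11 ]
[ 0   0   6  -1  |   -5 ]
[ 0   0   0  -1  |    1 ]
Back-substitution:
t = (1) / -1 = -1
w = (-5 - (-1)*(-1)) / 6 = -1
v = (11 - (-4)*(-1) - (-3)*(-1)) / -4 = -1
u = (-14 - (-3)*(-1) - (-3)*(-1)) / 5 = -4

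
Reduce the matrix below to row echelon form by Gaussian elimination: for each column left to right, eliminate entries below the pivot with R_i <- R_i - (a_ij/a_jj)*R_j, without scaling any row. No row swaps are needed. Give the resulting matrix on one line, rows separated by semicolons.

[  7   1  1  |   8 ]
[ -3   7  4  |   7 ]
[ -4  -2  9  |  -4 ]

REF = [7 1 1 8; 0 52/7 31/7 73/7; 0 0 271/26 67/26]

Forward elimination:
R2 <- R2 - (-3/7)*R1:  [    0  52/7  31/7  73/7 ]
R3 <- R3 - (-4/7)*R1:  [     0  -10/7   67/7    4/7 ]
R3 <- R3 - (-5/26)*R2:  [      0       0  271/26   67/26 ]
Row echelon form:
[ 7     1       1  |      8 ]
[ 0  52/7    31/7  |   73/7 ]
[ 0     0  271/26  |  67/26 ]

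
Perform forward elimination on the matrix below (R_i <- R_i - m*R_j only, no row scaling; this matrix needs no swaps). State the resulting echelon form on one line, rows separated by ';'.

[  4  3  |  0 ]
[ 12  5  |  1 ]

REF = [4 3 0; 0 -4 1]

Forward elimination:
R2 <- R2 - (3)*R1:  [  0  -4   1 ]
Row echelon form:
[ 4   3  |  0 ]
[ 0  -4  |  1 ]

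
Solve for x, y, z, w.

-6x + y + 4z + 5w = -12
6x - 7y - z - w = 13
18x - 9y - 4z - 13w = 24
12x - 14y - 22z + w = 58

(5, 2, -1, 4)

Forward elimination on [A|b]:
R2 <- R2 - (-1)*R1:  [  0  -6   3   4   1 ]
R3 <- R3 - (-3)*R1:  [   0   -6    8    2  -12 ]
R4 <- R4 - (-2)*R1:  [   0  -12  -14   11   34 ]
R3 <- R3 - (1)*R2:  [   0    0    5   -2  -13 ]
R4 <- R4 - (2)*R2:  [   0    0  -20    3   32 ]
R4 <- R4 - (-4)*R3:  [   0    0    0   -5  -20 ]
Row echelon form:
[ -6   1  4   5  |  -12 ]
[  0  -6  3   4  |    1 ]
[  0   0  5  -2  |  -13 ]
[  0   0  0  -5  |  -20 ]
Back-substitution:
w = (-20) / -5 = 4
z = (-13 - (-2)*(4)) / 5 = -1
y = (1 - (3)*(-1) - (4)*(4)) / -6 = 2
x = (-12 - (1)*(2) - (4)*(-1) - (5)*(4)) / -6 = 5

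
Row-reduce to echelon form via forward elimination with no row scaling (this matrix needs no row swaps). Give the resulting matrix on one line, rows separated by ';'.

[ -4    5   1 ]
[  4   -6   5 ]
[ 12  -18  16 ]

REF = [-4 5 1; 0 -1 6; 0 0 1]

Forward elimination:
R2 <- R2 - (-1)*R1:  [  0  -1   6 ]
R3 <- R3 - (-3)*R1:  [  0  -3  19 ]
R3 <- R3 - (3)*R2:  [ 0  0  1 ]
Row echelon form:
[ -4   5  1 ]
[  0  -1  6 ]
[  0   0  1 ]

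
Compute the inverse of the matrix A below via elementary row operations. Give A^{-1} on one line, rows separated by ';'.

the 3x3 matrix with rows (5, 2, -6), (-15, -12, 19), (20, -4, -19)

Gauss-Jordan on [A | I]:
R1 <- (1/5)*R1:  [    1   2/5  -6/5  |   1/5     0     0 ]
R2 <- R2 - (-15)*R1:  [  0  -6   1  |   3   1   0 ]
R3 <- R3 - (20)*R1:  [   0  -12    5  |   -4    0    1 ]
R2 <- (1/-6)*R2:  [    0     1  -1/6  |  -1/2  -1/6     0 ]
R1 <- R1 - (2/5)*R2:  [      1       0  -17/15  |     2/5    1/15       0 ]
R3 <- R3 - (-12)*R2:  [   0    0    3  |  -10   -2    1 ]
R3 <- (1/3)*R3:  [     0      0      1  |  -10/3   -2/3    1/3 ]
R1 <- R1 - (-17/15)*R3:  [       1        0        0  |  -152/45   -31/45    17/45 ]
R2 <- R2 - (-1/6)*R3:  [      0       1       0  |  -19/18   -5/18    1/18 ]
Right block of [I | A^{-1}] is the inverse:
[ -152/45  -31/45  17/45 ]
[  -19/18   -5/18   1/18 ]
[   -10/3    -2/3    1/3 ]

inverse = [-152/45 -31/45 17/45; -19/18 -5/18 1/18; -10/3 -2/3 1/3]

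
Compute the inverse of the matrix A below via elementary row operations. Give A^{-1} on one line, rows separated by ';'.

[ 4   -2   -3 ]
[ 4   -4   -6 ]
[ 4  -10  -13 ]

inverse = [1/2 -1/4 0; -7/4 5/2 -3/4; 3/2 -2 1/2]

Gauss-Jordan on [A | I]:
R1 <- (1/4)*R1:  [    1  -1/2  -3/4  |   1/4     0     0 ]
R2 <- R2 - (4)*R1:  [  0  -2  -3  |  -1   1   0 ]
R3 <- R3 - (4)*R1:  [   0   -8  -10  |   -1    0    1 ]
R2 <- (1/-2)*R2:  [    0     1   3/2  |   1/2  -1/2     0 ]
R1 <- R1 - (-1/2)*R2:  [    1     0     0  |   1/2  -1/4     0 ]
R3 <- R3 - (-8)*R2:  [  0   0   2  |   3  -4   1 ]
R3 <- (1/2)*R3:  [   0    0    1  |  3/2   -2  1/2 ]
R2 <- R2 - (3/2)*R3:  [    0     1     0  |  -7/4   5/2  -3/4 ]
Right block of [I | A^{-1}] is the inverse:
[  1/2  -1/4     0 ]
[ -7/4   5/2  -3/4 ]
[  3/2    -2   1/2 ]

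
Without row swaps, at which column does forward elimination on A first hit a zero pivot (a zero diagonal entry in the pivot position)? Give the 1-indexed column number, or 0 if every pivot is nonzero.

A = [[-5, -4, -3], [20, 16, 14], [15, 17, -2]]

first zero-pivot column = 2

Naive forward elimination:
R2 <- R2 - (-4)*R1:  [ 0  0  2 ]
R3 <- R3 - (-3)*R1:  [   0    5  -11 ]
Matrix at this point:
[ -5  -4   -3 ]
[  0   0    2 ]
[  0   5  -11 ]
Pivot entry (2,2) is zero but row 3 has 5 in column 2 -> naive elimination stops; a row interchange (e.g. R2 <-> R3) would be required here.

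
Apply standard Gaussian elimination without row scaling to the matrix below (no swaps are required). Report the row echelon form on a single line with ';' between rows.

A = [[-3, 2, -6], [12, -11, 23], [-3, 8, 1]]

Forward elimination:
R2 <- R2 - (-4)*R1:  [  0  -3  -1 ]
R3 <- R3 - (1)*R1:  [ 0  6  7 ]
R3 <- R3 - (-2)*R2:  [ 0  0  5 ]
Row echelon form:
[ -3   2  -6 ]
[  0  -3  -1 ]
[  0   0   5 ]

REF = [-3 2 -6; 0 -3 -1; 0 0 5]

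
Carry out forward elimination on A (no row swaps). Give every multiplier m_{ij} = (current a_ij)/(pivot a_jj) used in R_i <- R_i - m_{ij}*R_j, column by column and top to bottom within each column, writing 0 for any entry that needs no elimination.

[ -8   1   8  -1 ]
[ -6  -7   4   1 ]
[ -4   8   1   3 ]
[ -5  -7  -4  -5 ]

multipliers: 3/4, 1/2, 5/8, -30/31, 61/62, 218/153

Forward elimination:
R2 <- R2 - (3/4)*R1:  [     0  -31/4     -2    7/4 ]
R3 <- R3 - (1/2)*R1:  [    0  15/2    -3   7/2 ]
R4 <- R4 - (5/8)*R1:  [     0  -61/8     -9  -35/8 ]
R3 <- R3 - (-30/31)*R2:  [       0        0  -153/31   161/31 ]
R4 <- R4 - (61/62)*R2:  [       0        0  -218/31  -189/31 ]
R4 <- R4 - (218/153)*R3:  [         0          0          0  -2065/153 ]
Multipliers (in order of application): m_{21} = 3/4, m_{31} = 1/2, m_{41} = 5/8, m_{32} = -30/31, m_{42} = 61/62, m_{43} = 218/153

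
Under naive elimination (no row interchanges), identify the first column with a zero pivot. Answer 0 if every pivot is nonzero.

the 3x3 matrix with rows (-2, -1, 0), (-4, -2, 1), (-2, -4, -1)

first zero-pivot column = 2

Naive forward elimination:
R2 <- R2 - (2)*R1:  [ 0  0  1 ]
R3 <- R3 - (1)*R1:  [  0  -3  -1 ]
Matrix at this point:
[ -2  -1   0 ]
[  0   0   1 ]
[  0  -3  -1 ]
Pivot entry (2,2) is zero but row 3 has -3 in column 2 -> naive elimination stops; a row interchange (e.g. R2 <-> R3) would be required here.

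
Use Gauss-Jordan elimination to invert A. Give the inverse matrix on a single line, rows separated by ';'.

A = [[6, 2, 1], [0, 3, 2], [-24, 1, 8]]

Gauss-Jordan on [A | I]:
R1 <- (1/6)*R1:  [   1  1/3  1/6  |  1/6    0    0 ]
R3 <- R3 - (-24)*R1:  [  0   9  12  |   4   0   1 ]
R2 <- (1/3)*R2:  [   0    1  2/3  |    0  1/3    0 ]
R1 <- R1 - (1/3)*R2:  [     1      0  -1/18  |    1/6   -1/9      0 ]
R3 <- R3 - (9)*R2:  [  0   0   6  |   4  -3   1 ]
R3 <- (1/6)*R3:  [    0     0     1  |   2/3  -1/2   1/6 ]
R1 <- R1 - (-1/18)*R3:  [     1      0      0  |  11/54  -5/36  1/108 ]
R2 <- R2 - (2/3)*R3:  [    0     1     0  |  -4/9   2/3  -1/9 ]
Right block of [I | A^{-1}] is the inverse:
[ 11/54  -5/36  1/108 ]
[  -4/9    2/3   -1/9 ]
[   2/3   -1/2    1/6 ]

inverse = [11/54 -5/36 1/108; -4/9 2/3 -1/9; 2/3 -1/2 1/6]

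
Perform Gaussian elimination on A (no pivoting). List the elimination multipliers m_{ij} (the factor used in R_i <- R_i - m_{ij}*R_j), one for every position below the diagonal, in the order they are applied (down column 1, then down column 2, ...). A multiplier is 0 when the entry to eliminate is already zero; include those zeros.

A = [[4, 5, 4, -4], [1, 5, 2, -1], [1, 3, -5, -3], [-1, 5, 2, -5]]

Forward elimination:
R2 <- R2 - (1/4)*R1:  [    0  15/4     1     0 ]
R3 <- R3 - (1/4)*R1:  [   0  7/4   -6   -2 ]
R4 <- R4 - (-1/4)*R1:  [    0  25/4     3    -6 ]
R3 <- R3 - (7/15)*R2:  [      0       0  -97/15      -2 ]
R4 <- R4 - (5/3)*R2:  [   0    0  4/3   -6 ]
R4 <- R4 - (-20/97)*R3:  [       0        0        0  -622/97 ]
Multipliers (in order of application): m_{21} = 1/4, m_{31} = 1/4, m_{41} = -1/4, m_{32} = 7/15, m_{42} = 5/3, m_{43} = -20/97

multipliers: 1/4, 1/4, -1/4, 7/15, 5/3, -20/97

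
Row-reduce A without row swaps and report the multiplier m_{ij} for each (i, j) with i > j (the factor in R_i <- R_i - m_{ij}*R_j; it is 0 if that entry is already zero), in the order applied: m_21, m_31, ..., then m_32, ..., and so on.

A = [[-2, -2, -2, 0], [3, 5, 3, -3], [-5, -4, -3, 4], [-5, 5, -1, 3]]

Forward elimination:
R2 <- R2 - (-3/2)*R1:  [  0   2   0  -3 ]
R3 <- R3 - (5/2)*R1:  [ 0  1  2  4 ]
R4 <- R4 - (5/2)*R1:  [  0  10   4   3 ]
R3 <- R3 - (1/2)*R2:  [    0     0     2  11/2 ]
R4 <- R4 - (5)*R2:  [  0   0   4  18 ]
R4 <- R4 - (2)*R3:  [ 0  0  0  7 ]
Multipliers (in order of application): m_{21} = -3/2, m_{31} = 5/2, m_{41} = 5/2, m_{32} = 1/2, m_{42} = 5, m_{43} = 2

multipliers: -3/2, 5/2, 5/2, 1/2, 5, 2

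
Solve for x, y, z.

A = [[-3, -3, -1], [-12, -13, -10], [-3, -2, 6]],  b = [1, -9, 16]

(-2, 1, 2)

Forward elimination on [A|b]:
R2 <- R2 - (4)*R1:  [   0   -1   -6  -13 ]
R3 <- R3 - (1)*R1:  [  0   1   7  15 ]
R3 <- R3 - (-1)*R2:  [ 0  0  1  2 ]
Row echelon form:
[ -3  -3  -1  |    1 ]
[  0  -1  -6  |  -13 ]
[  0   0   1  |    2 ]
Back-substitution:
z = (2) / 1 = 2
y = (-13 - (-6)*(2)) / -1 = 1
x = (1 - (-3)*(1) - (-1)*(2)) / -3 = -2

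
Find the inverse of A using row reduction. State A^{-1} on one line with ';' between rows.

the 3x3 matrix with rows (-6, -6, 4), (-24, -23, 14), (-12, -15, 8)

inverse = [13/18 -1/3 2/9; 2/3 0 -1/3; 7/3 -1/2 -1/6]

Gauss-Jordan on [A | I]:
R1 <- (1/-6)*R1:  [    1     1  -2/3  |  -1/6     0     0 ]
R2 <- R2 - (-24)*R1:  [  0   1  -2  |  -4   1   0 ]
R3 <- R3 - (-12)*R1:  [  0  -3   0  |  -2   0   1 ]
R1 <- R1 - (1)*R2:  [    1     0   4/3  |  23/6    -1     0 ]
R3 <- R3 - (-3)*R2:  [   0    0   -6  |  -14    3    1 ]
R3 <- (1/-6)*R3:  [    0     0     1  |   7/3  -1/2  -1/6 ]
R1 <- R1 - (4/3)*R3:  [     1      0      0  |  13/18   -1/3    2/9 ]
R2 <- R2 - (-2)*R3:  [    0     1     0  |   2/3     0  -1/3 ]
Right block of [I | A^{-1}] is the inverse:
[ 13/18  -1/3   2/9 ]
[   2/3     0  -1/3 ]
[   7/3  -1/2  -1/6 ]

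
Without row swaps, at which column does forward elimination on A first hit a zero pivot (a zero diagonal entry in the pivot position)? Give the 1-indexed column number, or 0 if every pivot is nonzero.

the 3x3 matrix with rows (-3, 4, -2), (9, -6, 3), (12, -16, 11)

Naive forward elimination:
R2 <- R2 - (-3)*R1:  [  0   6  -3 ]
R3 <- R3 - (-4)*R1:  [ 0  0  3 ]
All pivots nonzero; naive elimination completes without hitting a zero pivot.

first zero-pivot column = 0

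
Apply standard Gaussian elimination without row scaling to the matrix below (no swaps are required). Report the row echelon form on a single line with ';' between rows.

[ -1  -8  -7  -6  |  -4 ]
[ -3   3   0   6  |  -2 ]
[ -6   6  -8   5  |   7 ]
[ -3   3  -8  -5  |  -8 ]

Forward elimination:
R2 <- R2 - (3)*R1:  [  0  27  21  24  10 ]
R3 <- R3 - (6)*R1:  [  0  54  34  41  31 ]
R4 <- R4 - (3)*R1:  [  0  27  13  13   4 ]
R3 <- R3 - (2)*R2:  [  0   0  -8  -7  11 ]
R4 <- R4 - (1)*R2:  [   0    0   -8  -11   -6 ]
R4 <- R4 - (1)*R3:  [   0    0    0   -4  -17 ]
Row echelon form:
[ -1  -8  -7  -6  |   -4 ]
[  0  27  21  24  |   10 ]
[  0   0  -8  -7  |   11 ]
[  0   0   0  -4  |  -17 ]

REF = [-1 -8 -7 -6 -4; 0 27 21 24 10; 0 0 -8 -7 11; 0 0 0 -4 -17]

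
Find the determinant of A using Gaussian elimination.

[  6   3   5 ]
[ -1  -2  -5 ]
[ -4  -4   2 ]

Forward elimination:
R2 <- R2 - (-1/6)*R1:  [     0   -3/2  -25/6 ]
R3 <- R3 - (-2/3)*R1:  [    0    -2  16/3 ]
R3 <- R3 - (4/3)*R2:  [    0     0  98/9 ]
Upper-triangular form:
[ 6     3      5 ]
[ 0  -3/2  -25/6 ]
[ 0     0   98/9 ]
det(A) = (-1)^0 * (6) * (-3/2) * (98/9) = -98  (0 row swaps -> sign +1)

det(A) = -98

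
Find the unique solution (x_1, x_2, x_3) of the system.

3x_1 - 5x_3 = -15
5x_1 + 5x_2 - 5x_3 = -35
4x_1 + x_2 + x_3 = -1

Forward elimination on [A|b]:
R2 <- R2 - (5/3)*R1:  [    0     5  10/3   -10 ]
R3 <- R3 - (4/3)*R1:  [    0     1  23/3    19 ]
R3 <- R3 - (1/5)*R2:  [  0   0   7  21 ]
Row echelon form:
[ 3  0    -5  |  -15 ]
[ 0  5  10/3  |  -10 ]
[ 0  0     7  |   21 ]
Back-substitution:
x_3 = (21) / 7 = 3
x_2 = (-10 - (10/3)*(3)) / 5 = -4
x_1 = (-15 - (-5)*(3)) / 3 = 0

(0, -4, 3)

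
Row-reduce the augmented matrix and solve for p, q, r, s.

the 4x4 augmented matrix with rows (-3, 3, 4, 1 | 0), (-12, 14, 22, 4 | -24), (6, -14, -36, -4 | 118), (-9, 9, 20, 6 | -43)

(-4, 3, -5, -1)

Forward elimination on [A|b]:
R2 <- R2 - (4)*R1:  [   0    2    6    0  -24 ]
R3 <- R3 - (-2)*R1:  [   0   -8  -28   -2  118 ]
R4 <- R4 - (3)*R1:  [   0    0    8    3  -43 ]
R3 <- R3 - (-4)*R2:  [  0   0  -4  -2  22 ]
R4 <- R4 - (-2)*R3:  [  0   0   0  -1   1 ]
Row echelon form:
[ -3  3   4   1  |    0 ]
[  0  2   6   0  |  -24 ]
[  0  0  -4  -2  |   22 ]
[  0  0   0  -1  |    1 ]
Back-substitution:
s = (1) / -1 = -1
r = (22 - (-2)*(-1)) / -4 = -5
q = (-24 - (6)*(-5)) / 2 = 3
p = (0 - (3)*(3) - (4)*(-5) - (1)*(-1)) / -3 = -4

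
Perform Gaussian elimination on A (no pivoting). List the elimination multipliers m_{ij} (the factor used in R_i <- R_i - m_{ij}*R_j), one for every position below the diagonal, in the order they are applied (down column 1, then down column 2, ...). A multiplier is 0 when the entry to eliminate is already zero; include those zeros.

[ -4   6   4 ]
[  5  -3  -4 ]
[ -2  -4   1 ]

Forward elimination:
R2 <- R2 - (-5/4)*R1:  [   0  9/2    1 ]
R3 <- R3 - (1/2)*R1:  [  0  -7  -1 ]
R3 <- R3 - (-14/9)*R2:  [   0    0  5/9 ]
Multipliers (in order of application): m_{21} = -5/4, m_{31} = 1/2, m_{32} = -14/9

multipliers: -5/4, 1/2, -14/9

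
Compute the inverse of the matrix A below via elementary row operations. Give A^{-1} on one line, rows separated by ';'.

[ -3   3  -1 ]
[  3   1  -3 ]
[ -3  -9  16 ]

Gauss-Jordan on [A | I]:
R1 <- (1/-3)*R1:  [    1    -1   1/3  |  -1/3     0     0 ]
R2 <- R2 - (3)*R1:  [  0   4  -4  |   1   1   0 ]
R3 <- R3 - (-3)*R1:  [   0  -12   17  |   -1    0    1 ]
R2 <- (1/4)*R2:  [   0    1   -1  |  1/4  1/4    0 ]
R1 <- R1 - (-1)*R2:  [     1      0   -2/3  |  -1/12    1/4      0 ]
R3 <- R3 - (-12)*R2:  [ 0  0  5  |  2  3  1 ]
R3 <- (1/5)*R3:  [   0    0    1  |  2/5  3/5  1/5 ]
R1 <- R1 - (-2/3)*R3:  [     1      0      0  |  11/60  13/20   2/15 ]
R2 <- R2 - (-1)*R3:  [     0      1      0  |  13/20  17/20    1/5 ]
Right block of [I | A^{-1}] is the inverse:
[ 11/60  13/20  2/15 ]
[ 13/20  17/20   1/5 ]
[   2/5    3/5   1/5 ]

inverse = [11/60 13/20 2/15; 13/20 17/20 1/5; 2/5 3/5 1/5]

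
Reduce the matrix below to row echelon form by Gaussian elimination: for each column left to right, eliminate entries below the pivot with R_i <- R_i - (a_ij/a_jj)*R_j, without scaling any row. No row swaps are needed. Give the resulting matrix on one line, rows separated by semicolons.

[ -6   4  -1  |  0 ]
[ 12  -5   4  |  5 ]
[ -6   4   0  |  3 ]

Forward elimination:
R2 <- R2 - (-2)*R1:  [ 0  3  2  5 ]
R3 <- R3 - (1)*R1:  [ 0  0  1  3 ]
Row echelon form:
[ -6  4  -1  |  0 ]
[  0  3   2  |  5 ]
[  0  0   1  |  3 ]

REF = [-6 4 -1 0; 0 3 2 5; 0 0 1 3]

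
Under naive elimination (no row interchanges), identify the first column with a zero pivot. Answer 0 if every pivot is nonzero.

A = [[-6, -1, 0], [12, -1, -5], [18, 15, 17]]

Naive forward elimination:
R2 <- R2 - (-2)*R1:  [  0  -3  -5 ]
R3 <- R3 - (-3)*R1:  [  0  12  17 ]
R3 <- R3 - (-4)*R2:  [  0   0  -3 ]
All pivots nonzero; naive elimination completes without hitting a zero pivot.

first zero-pivot column = 0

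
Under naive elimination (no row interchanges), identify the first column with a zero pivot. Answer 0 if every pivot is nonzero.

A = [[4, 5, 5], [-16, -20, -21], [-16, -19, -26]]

Naive forward elimination:
R2 <- R2 - (-4)*R1:  [  0   0  -1 ]
R3 <- R3 - (-4)*R1:  [  0   1  -6 ]
Matrix at this point:
[ 4  5   5 ]
[ 0  0  -1 ]
[ 0  1  -6 ]
Pivot entry (2,2) is zero but row 3 has 1 in column 2 -> naive elimination stops; a row interchange (e.g. R2 <-> R3) would be required here.

first zero-pivot column = 2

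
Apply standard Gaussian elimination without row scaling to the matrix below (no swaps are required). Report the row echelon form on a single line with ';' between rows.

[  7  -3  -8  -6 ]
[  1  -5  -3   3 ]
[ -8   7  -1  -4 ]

Forward elimination:
R2 <- R2 - (1/7)*R1:  [     0  -32/7  -13/7   27/7 ]
R3 <- R3 - (-8/7)*R1:  [     0   25/7  -71/7  -76/7 ]
R3 <- R3 - (-25/32)*R2:  [       0        0  -371/32  -251/32 ]
Row echelon form:
[ 7     -3       -8       -6 ]
[ 0  -32/7    -13/7     27/7 ]
[ 0      0  -371/32  -251/32 ]

REF = [7 -3 -8 -6; 0 -32/7 -13/7 27/7; 0 0 -371/32 -251/32]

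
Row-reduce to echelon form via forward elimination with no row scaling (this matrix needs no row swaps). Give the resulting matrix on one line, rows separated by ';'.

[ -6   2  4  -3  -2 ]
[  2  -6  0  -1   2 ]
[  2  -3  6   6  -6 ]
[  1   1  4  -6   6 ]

Forward elimination:
R2 <- R2 - (-1/3)*R1:  [     0  -16/3    4/3     -2    4/3 ]
R3 <- R3 - (-1/3)*R1:  [     0   -7/3   22/3      5  -20/3 ]
R4 <- R4 - (-1/6)*R1:  [     0    4/3   14/3  -13/2   17/3 ]
R3 <- R3 - (7/16)*R2:  [     0      0   27/4   47/8  -29/4 ]
R4 <- R4 - (-1/4)*R2:  [  0   0   5  -7   6 ]
R4 <- R4 - (20/27)*R3:  [       0        0        0  -613/54   307/27 ]
Row echelon form:
[ -6      2     4       -3      -2 ]
[  0  -16/3   4/3       -2     4/3 ]
[  0      0  27/4     47/8   -29/4 ]
[  0      0     0  -613/54  307/27 ]

REF = [-6 2 4 -3 -2; 0 -16/3 4/3 -2 4/3; 0 0 27/4 47/8 -29/4; 0 0 0 -613/54 307/27]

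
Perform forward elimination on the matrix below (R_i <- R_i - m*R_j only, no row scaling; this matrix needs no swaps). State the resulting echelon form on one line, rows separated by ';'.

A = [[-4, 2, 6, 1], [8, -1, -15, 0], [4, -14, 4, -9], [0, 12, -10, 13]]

Forward elimination:
R2 <- R2 - (-2)*R1:  [  0   3  -3   2 ]
R3 <- R3 - (-1)*R1:  [   0  -12   10   -8 ]
R3 <- R3 - (-4)*R2:  [  0   0  -2   0 ]
R4 <- R4 - (4)*R2:  [ 0  0  2  5 ]
R4 <- R4 - (-1)*R3:  [ 0  0  0  5 ]
Row echelon form:
[ -4  2   6  1 ]
[  0  3  -3  2 ]
[  0  0  -2  0 ]
[  0  0   0  5 ]

REF = [-4 2 6 1; 0 3 -3 2; 0 0 -2 0; 0 0 0 5]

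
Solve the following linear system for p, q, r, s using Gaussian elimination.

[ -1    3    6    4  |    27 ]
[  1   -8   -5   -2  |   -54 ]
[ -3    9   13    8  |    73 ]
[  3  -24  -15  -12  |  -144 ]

Forward elimination on [A|b]:
R2 <- R2 - (-1)*R1:  [   0   -5    1    2  -27 ]
R3 <- R3 - (3)*R1:  [  0   0  -5  -4  -8 ]
R4 <- R4 - (-3)*R1:  [   0  -15    3    0  -63 ]
R4 <- R4 - (3)*R2:  [  0   0   0  -6  18 ]
Row echelon form:
[ -1   3   6   4  |   27 ]
[  0  -5   1   2  |  -27 ]
[  0   0  -5  -4  |   -8 ]
[  0   0   0  -6  |   18 ]
Back-substitution:
s = (18) / -6 = -3
r = (-8 - (-4)*(-3)) / -5 = 4
q = (-27 - (1)*(4) - (2)*(-3)) / -5 = 5
p = (27 - (3)*(5) - (6)*(4) - (4)*(-3)) / -1 = 0

(0, 5, 4, -3)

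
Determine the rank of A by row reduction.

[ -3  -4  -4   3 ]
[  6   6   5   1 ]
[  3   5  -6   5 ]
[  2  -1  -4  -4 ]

Row reduction:
R2 <- R2 - (-2)*R1:  [  0  -2  -3   7 ]
R3 <- R3 - (-1)*R1:  [   0    1  -10    8 ]
R4 <- R4 - (-2/3)*R1:  [     0  -11/3  -20/3     -2 ]
R3 <- R3 - (-1/2)*R2:  [     0      0  -23/2   23/2 ]
R4 <- R4 - (11/6)*R2:  [     0      0   -7/6  -89/6 ]
R4 <- R4 - (7/69)*R3:  [   0    0    0  -16 ]
Row echelon form:
[ -3  -4     -4     3 ]
[  0  -2     -3     7 ]
[  0   0  -23/2  23/2 ]
[  0   0      0   -16 ]
Nonzero rows / pivot columns: 4

rank(A) = 4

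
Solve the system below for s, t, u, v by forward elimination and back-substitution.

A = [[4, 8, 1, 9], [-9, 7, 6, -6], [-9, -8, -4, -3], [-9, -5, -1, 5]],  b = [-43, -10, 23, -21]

(1, -1, -3, -4)

Forward elimination on [A|b]:
R2 <- R2 - (-9/4)*R1:  [      0      25    33/4    57/4  -427/4 ]
R3 <- R3 - (-9/4)*R1:  [      0      10    -7/4    69/4  -295/4 ]
R4 <- R4 - (-9/4)*R1:  [      0      13     5/4   101/4  -471/4 ]
R3 <- R3 - (2/5)*R2:  [       0        0  -101/20   231/20  -621/20 ]
R4 <- R4 - (13/25)*R2:  [        0         0    -76/25    446/25  -1556/25 ]
R4 <- R4 - (304/505)*R3:  [          0           0           0    5498/505  -21992/505 ]
Row echelon form:
[ 4   8        1         9  |         -43 ]
[ 0  25     33/4      57/4  |      -427/4 ]
[ 0   0  -101/20    231/20  |     -621/20 ]
[ 0   0        0  5498/505  |  -21992/505 ]
Back-substitution:
v = (-21992/505) / (5498/505) = -4
u = (-621/20 - (231/20)*(-4)) / (-101/20) = -3
t = (-427/4 - (33/4)*(-3) - (57/4)*(-4)) / 25 = -1
s = (-43 - (8)*(-1) - (1)*(-3) - (9)*(-4)) / 4 = 1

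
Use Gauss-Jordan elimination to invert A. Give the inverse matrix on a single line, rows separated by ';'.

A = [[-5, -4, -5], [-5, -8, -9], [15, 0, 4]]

inverse = [-8/5 4/5 -1/5; -23/4 11/4 -1; 6 -3 1]

Gauss-Jordan on [A | I]:
R1 <- (1/-5)*R1:  [    1   4/5     1  |  -1/5     0     0 ]
R2 <- R2 - (-5)*R1:  [  0  -4  -4  |  -1   1   0 ]
R3 <- R3 - (15)*R1:  [   0  -12  -11  |    3    0    1 ]
R2 <- (1/-4)*R2:  [    0     1     1  |   1/4  -1/4     0 ]
R1 <- R1 - (4/5)*R2:  [    1     0   1/5  |  -2/5   1/5     0 ]
R3 <- R3 - (-12)*R2:  [  0   0   1  |   6  -3   1 ]
R1 <- R1 - (1/5)*R3:  [    1     0     0  |  -8/5   4/5  -1/5 ]
R2 <- R2 - (1)*R3:  [     0      1      0  |  -23/4   11/4     -1 ]
Right block of [I | A^{-1}] is the inverse:
[  -8/5   4/5  -1/5 ]
[ -23/4  11/4    -1 ]
[     6    -3     1 ]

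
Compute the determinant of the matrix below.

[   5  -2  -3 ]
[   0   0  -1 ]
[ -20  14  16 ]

Forward elimination:
R3 <- R3 - (-4)*R1:  [ 0  6  4 ]
R2 <-> R3   (pivot in column 2 was zero)
[ 5  -2  -3 ]
[ 0   6   4 ]
[ 0   0  -1 ]
Upper-triangular form:
[ 5  -2  -3 ]
[ 0   6   4 ]
[ 0   0  -1 ]
det(A) = (-1)^1 * (5) * (6) * (-1) = 30  (1 row swap -> sign -1)

det(A) = 30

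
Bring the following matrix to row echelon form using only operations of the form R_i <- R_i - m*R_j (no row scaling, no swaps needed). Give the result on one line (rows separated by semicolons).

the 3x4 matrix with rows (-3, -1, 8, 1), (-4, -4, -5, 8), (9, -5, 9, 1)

Forward elimination:
R2 <- R2 - (4/3)*R1:  [     0   -8/3  -47/3   20/3 ]
R3 <- R3 - (-3)*R1:  [  0  -8  33   4 ]
R3 <- R3 - (3)*R2:  [   0    0   80  -16 ]
Row echelon form:
[ -3    -1      8     1 ]
[  0  -8/3  -47/3  20/3 ]
[  0     0     80   -16 ]

REF = [-3 -1 8 1; 0 -8/3 -47/3 20/3; 0 0 80 -16]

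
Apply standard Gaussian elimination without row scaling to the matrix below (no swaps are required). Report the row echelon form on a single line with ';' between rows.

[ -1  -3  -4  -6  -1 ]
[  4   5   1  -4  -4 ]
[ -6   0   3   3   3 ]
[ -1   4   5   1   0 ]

REF = [-1 -3 -4 -6 -1; 0 -7 -15 -28 -8; 0 0 -81/7 -33 -81/7; 0 0 0 -35/9 -1]

Forward elimination:
R2 <- R2 - (-4)*R1:  [   0   -7  -15  -28   -8 ]
R3 <- R3 - (6)*R1:  [  0  18  27  39   9 ]
R4 <- R4 - (1)*R1:  [ 0  7  9  7  1 ]
R3 <- R3 - (-18/7)*R2:  [     0      0  -81/7    -33  -81/7 ]
R4 <- R4 - (-1)*R2:  [   0    0   -6  -21   -7 ]
R4 <- R4 - (14/27)*R3:  [     0      0      0  -35/9     -1 ]
Row echelon form:
[ -1  -3     -4     -6     -1 ]
[  0  -7    -15    -28     -8 ]
[  0   0  -81/7    -33  -81/7 ]
[  0   0      0  -35/9     -1 ]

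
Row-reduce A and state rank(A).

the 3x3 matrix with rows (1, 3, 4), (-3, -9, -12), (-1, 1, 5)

Row reduction:
R2 <- R2 - (-3)*R1:  [ 0  0  0 ]
R3 <- R3 - (-1)*R1:  [ 0  4  9 ]
R2 <-> R3   (pivot in column 2 was zero)
[ 1  3  4 ]
[ 0  4  9 ]
[ 0  0  0 ]
Row echelon form:
[ 1  3  4 ]
[ 0  4  9 ]
[ 0  0  0 ]
Nonzero rows / pivot columns: 2

rank(A) = 2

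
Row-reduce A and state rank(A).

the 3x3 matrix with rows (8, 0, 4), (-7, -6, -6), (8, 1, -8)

Row reduction:
R2 <- R2 - (-7/8)*R1:  [    0    -6  -5/2 ]
R3 <- R3 - (1)*R1:  [   0    1  -12 ]
R3 <- R3 - (-1/6)*R2:  [       0        0  -149/12 ]
Row echelon form:
[ 8   0        4 ]
[ 0  -6     -5/2 ]
[ 0   0  -149/12 ]
Nonzero rows / pivot columns: 3

rank(A) = 3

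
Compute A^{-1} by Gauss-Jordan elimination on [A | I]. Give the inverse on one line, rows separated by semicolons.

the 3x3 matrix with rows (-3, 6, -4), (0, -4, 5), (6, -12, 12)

inverse = [1/4 -1/2 7/24; 5/8 -1/4 5/16; 1/2 0 1/4]

Gauss-Jordan on [A | I]:
R1 <- (1/-3)*R1:  [    1    -2   4/3  |  -1/3     0     0 ]
R3 <- R3 - (6)*R1:  [ 0  0  4  |  2  0  1 ]
R2 <- (1/-4)*R2:  [    0     1  -5/4  |     0  -1/4     0 ]
R1 <- R1 - (-2)*R2:  [    1     0  -7/6  |  -1/3  -1/2     0 ]
R3 <- (1/4)*R3:  [   0    0    1  |  1/2    0  1/4 ]
R1 <- R1 - (-7/6)*R3:  [    1     0     0  |   1/4  -1/2  7/24 ]
R2 <- R2 - (-5/4)*R3:  [    0     1     0  |   5/8  -1/4  5/16 ]
Right block of [I | A^{-1}] is the inverse:
[ 1/4  -1/2  7/24 ]
[ 5/8  -1/4  5/16 ]
[ 1/2     0   1/4 ]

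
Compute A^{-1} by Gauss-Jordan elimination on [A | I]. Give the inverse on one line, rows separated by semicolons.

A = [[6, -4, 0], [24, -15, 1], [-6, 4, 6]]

Gauss-Jordan on [A | I]:
R1 <- (1/6)*R1:  [    1  -2/3     0  |   1/6     0     0 ]
R2 <- R2 - (24)*R1:  [  0   1   1  |  -4   1   0 ]
R3 <- R3 - (-6)*R1:  [ 0  0  6  |  1  0  1 ]
R1 <- R1 - (-2/3)*R2:  [    1     0   2/3  |  -5/2   2/3     0 ]
R3 <- (1/6)*R3:  [   0    0    1  |  1/6    0  1/6 ]
R1 <- R1 - (2/3)*R3:  [      1       0       0  |  -47/18     2/3    -1/9 ]
R2 <- R2 - (1)*R3:  [     0      1      0  |  -25/6      1   -1/6 ]
Right block of [I | A^{-1}] is the inverse:
[ -47/18  2/3  -1/9 ]
[  -25/6    1  -1/6 ]
[    1/6    0   1/6 ]

inverse = [-47/18 2/3 -1/9; -25/6 1 -1/6; 1/6 0 1/6]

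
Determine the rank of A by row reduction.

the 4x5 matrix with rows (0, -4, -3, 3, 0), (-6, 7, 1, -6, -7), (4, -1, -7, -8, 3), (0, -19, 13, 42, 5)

Row reduction:
R1 <-> R2   (pivot in column 1 was zero)
[ -6    7   1  -6  -7 ]
[  0   -4  -3   3   0 ]
[  4   -1  -7  -8   3 ]
[  0  -19  13  42   5 ]
R3 <- R3 - (-2/3)*R1:  [     0   11/3  -19/3    -12   -5/3 ]
R3 <- R3 - (-11/12)*R2:  [       0        0  -109/12    -37/4     -5/3 ]
R4 <- R4 - (19/4)*R2:  [     0      0  109/4  111/4      5 ]
R4 <- R4 - (-3)*R3:  [ 0  0  0  0  0 ]
Row echelon form:
[ -6   7        1     -6    -7 ]
[  0  -4       -3      3     0 ]
[  0   0  -109/12  -37/4  -5/3 ]
[  0   0        0      0     0 ]
Nonzero rows / pivot columns: 3

rank(A) = 3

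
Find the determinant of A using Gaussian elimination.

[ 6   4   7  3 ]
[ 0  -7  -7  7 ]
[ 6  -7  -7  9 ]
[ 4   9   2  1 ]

Forward elimination:
R3 <- R3 - (1)*R1:  [   0  -11  -14    6 ]
R4 <- R4 - (2/3)*R1:  [    0  19/3  -8/3    -1 ]
R3 <- R3 - (11/7)*R2:  [  0   0  -3  -5 ]
R4 <- R4 - (-19/21)*R2:  [    0     0    -9  16/3 ]
R4 <- R4 - (3)*R3:  [    0     0     0  61/3 ]
Upper-triangular form:
[ 6   4   7     3 ]
[ 0  -7  -7     7 ]
[ 0   0  -3    -5 ]
[ 0   0   0  61/3 ]
det(A) = (-1)^0 * (6) * (-7) * (-3) * (61/3) = 2562  (0 row swaps -> sign +1)

det(A) = 2562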